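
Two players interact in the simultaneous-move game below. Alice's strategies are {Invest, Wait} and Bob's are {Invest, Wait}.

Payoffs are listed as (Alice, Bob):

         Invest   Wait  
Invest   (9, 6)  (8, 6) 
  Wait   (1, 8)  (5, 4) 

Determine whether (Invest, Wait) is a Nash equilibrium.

At (Invest, Wait), Alice earns 8; switching to Wait would give 5, so Alice has no profitable deviation.
Bob earns 6; switching to Invest would give 6, so Bob has no profitable deviation.
Neither player can gain by a unilateral deviation, so this profile is a Nash equilibrium.

Yes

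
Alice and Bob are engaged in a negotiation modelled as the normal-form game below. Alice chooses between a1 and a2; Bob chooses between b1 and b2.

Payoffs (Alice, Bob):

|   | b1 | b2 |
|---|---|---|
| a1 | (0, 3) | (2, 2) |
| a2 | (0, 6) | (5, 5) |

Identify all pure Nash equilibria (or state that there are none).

(a1, b1) and (a2, b1)

(a1, b1): Alice gets 0 ≥ 0 from a2, and Bob gets 3 ≥ 2 from b2 — Nash equilibrium.
(a1, b2): Alice prefers a2 (5 > 2); Bob prefers b1 (3 > 2) — not an equilibrium.
(a2, b1): Alice gets 0 ≥ 0 from a1, and Bob gets 6 ≥ 5 from b2 — Nash equilibrium.
(a2, b2): Bob prefers b1 (6 > 5) — not an equilibrium.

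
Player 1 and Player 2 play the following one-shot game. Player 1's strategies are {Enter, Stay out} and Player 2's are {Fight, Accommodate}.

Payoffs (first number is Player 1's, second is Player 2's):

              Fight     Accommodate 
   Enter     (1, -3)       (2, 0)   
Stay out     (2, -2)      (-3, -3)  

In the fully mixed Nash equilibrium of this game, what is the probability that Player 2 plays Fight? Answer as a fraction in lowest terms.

5/6

Let c be the probability that Player 2 plays Fight. In a completely mixed equilibrium, Player 1 must be indifferent between Enter and Stay out.
Player 1's expected payoff from Enter is c + 2(1−c); from Stay out it is 2c − 3(1−c).
Setting these equal: −c + 2 = 5c − 3, so c = 5/6.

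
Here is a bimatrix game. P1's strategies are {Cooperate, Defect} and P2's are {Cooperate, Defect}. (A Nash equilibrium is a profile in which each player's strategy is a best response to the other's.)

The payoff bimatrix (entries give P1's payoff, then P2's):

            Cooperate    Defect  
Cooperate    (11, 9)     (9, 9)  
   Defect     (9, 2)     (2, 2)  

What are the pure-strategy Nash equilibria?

(Cooperate, Cooperate) and (Cooperate, Defect)

(Cooperate, Cooperate): P1 gets 11 ≥ 9 from Defect, and P2 gets 9 ≥ 9 from Defect — Nash equilibrium.
(Cooperate, Defect): P1 gets 9 ≥ 2 from Defect, and P2 gets 9 ≥ 9 from Cooperate — Nash equilibrium.
(Defect, Cooperate): P1 prefers Cooperate (11 > 9) — not an equilibrium.
(Defect, Defect): P1 prefers Cooperate (9 > 2) — not an equilibrium.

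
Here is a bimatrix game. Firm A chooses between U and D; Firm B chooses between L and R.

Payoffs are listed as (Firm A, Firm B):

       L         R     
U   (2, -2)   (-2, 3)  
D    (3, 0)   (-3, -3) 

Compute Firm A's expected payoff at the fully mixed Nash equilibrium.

0

First find y, the probability Firm B plays L, from Firm A's indifference between U and D: 2y − 2(1−y) = 3y − 3(1−y), giving y = 1/2.
Since Firm A is indifferent in equilibrium, Firm A's expected payoff equals the payoff from either row against (1/2, 1/2). Using U: 2(1/2) − 2(1/2) = 0.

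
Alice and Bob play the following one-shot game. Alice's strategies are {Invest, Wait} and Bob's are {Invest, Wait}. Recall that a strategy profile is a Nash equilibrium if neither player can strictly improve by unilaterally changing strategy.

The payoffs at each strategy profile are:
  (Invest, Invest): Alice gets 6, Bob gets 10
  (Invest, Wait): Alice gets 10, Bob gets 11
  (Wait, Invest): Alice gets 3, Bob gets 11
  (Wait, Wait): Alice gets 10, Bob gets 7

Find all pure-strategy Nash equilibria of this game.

(Invest, Wait)

(Invest, Invest): Bob prefers Wait (11 > 10) — not an equilibrium.
(Invest, Wait): Alice gets 10 ≥ 10 from Wait, and Bob gets 11 ≥ 10 from Invest — Nash equilibrium.
(Wait, Invest): Alice prefers Invest (6 > 3) — not an equilibrium.
(Wait, Wait): Bob prefers Invest (11 > 7) — not an equilibrium.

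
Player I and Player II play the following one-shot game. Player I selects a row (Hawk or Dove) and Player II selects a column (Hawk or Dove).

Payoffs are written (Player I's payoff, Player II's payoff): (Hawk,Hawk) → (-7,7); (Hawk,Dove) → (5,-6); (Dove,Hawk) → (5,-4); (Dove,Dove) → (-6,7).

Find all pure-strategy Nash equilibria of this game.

none

(Hawk, Hawk): Player I prefers Dove (5 > -7) — not an equilibrium.
(Hawk, Dove): Player II prefers Hawk (7 > -6) — not an equilibrium.
(Dove, Hawk): Player II prefers Dove (7 > -4) — not an equilibrium.
(Dove, Dove): Player I prefers Hawk (5 > -6) — not an equilibrium.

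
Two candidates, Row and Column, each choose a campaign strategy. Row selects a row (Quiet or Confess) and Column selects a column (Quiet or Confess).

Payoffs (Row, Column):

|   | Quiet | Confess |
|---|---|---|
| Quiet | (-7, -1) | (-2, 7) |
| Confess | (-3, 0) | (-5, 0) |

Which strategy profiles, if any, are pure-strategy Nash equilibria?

(Quiet, Confess) and (Confess, Quiet)

(Quiet, Quiet): Row prefers Confess (-3 > -7); Column prefers Confess (7 > -1) — not an equilibrium.
(Quiet, Confess): Row gets -2 ≥ -5 from Confess, and Column gets 7 ≥ -1 from Quiet — Nash equilibrium.
(Confess, Quiet): Row gets -3 ≥ -7 from Quiet, and Column gets 0 ≥ 0 from Confess — Nash equilibrium.
(Confess, Confess): Row prefers Quiet (-2 > -5) — not an equilibrium.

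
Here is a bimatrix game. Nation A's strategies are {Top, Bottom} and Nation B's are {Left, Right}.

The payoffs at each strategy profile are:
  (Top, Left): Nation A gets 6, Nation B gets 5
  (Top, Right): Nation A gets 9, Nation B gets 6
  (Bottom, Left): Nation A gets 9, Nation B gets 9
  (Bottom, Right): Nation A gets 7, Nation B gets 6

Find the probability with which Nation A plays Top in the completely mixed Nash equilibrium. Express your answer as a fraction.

Let p be the probability that Nation A plays Top. In a completely mixed equilibrium, Nation B must be indifferent between Left and Right.
Nation B's expected payoff from Left is 5p + 9(1−p); from Right it is 6p + 6(1−p).
Setting these equal: −4p + 9 = 6, so p = 3/4.

3/4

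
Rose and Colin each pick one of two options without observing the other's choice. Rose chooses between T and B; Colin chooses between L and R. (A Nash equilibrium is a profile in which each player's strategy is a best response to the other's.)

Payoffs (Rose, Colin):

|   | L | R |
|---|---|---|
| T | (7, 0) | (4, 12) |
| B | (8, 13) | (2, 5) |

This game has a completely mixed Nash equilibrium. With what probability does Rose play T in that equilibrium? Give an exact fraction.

2/5

Let r be the probability that Rose plays T. In a completely mixed equilibrium, Colin must be indifferent between L and R.
Colin's expected payoff from L is 13(1−r); from R it is 12r + 5(1−r).
Setting these equal: −13r + 13 = 7r + 5, so r = 2/5.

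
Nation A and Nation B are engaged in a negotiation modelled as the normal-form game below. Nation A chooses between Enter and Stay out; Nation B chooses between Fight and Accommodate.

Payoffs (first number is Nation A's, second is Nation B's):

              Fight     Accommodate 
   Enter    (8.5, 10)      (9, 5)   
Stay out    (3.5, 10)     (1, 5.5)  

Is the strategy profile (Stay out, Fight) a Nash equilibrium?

At (Stay out, Fight), Nation A earns 3.5; switching to Enter would give 8.5, so Nation A would deviate.
Nation B earns 10; switching to Accommodate would give 5.5, so Nation B has no profitable deviation.
Since at least one player can profitably deviate, this is not a Nash equilibrium.

No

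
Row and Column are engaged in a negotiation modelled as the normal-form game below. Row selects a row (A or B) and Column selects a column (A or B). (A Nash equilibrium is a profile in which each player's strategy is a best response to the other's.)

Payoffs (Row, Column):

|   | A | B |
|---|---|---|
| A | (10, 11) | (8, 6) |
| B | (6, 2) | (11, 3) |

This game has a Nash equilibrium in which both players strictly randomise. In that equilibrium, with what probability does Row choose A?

Let x be the probability that Row plays A. In a completely mixed equilibrium, Column must be indifferent between A and B.
Column's expected payoff from A is 11x + 2(1−x); from B it is 6x + 3(1−x).
Setting these equal: 9x + 2 = 3x + 3, so x = 1/6.

1/6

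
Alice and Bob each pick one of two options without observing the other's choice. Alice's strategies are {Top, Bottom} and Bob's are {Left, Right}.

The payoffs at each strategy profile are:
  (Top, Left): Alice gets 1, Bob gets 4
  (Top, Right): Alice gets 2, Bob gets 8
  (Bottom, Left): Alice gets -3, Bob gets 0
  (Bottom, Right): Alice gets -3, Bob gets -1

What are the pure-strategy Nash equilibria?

(Top, Right)

(Top, Left): Bob prefers Right (8 > 4) — not an equilibrium.
(Top, Right): Alice gets 2 ≥ -3 from Bottom, and Bob gets 8 ≥ 4 from Left — Nash equilibrium.
(Bottom, Left): Alice prefers Top (1 > -3) — not an equilibrium.
(Bottom, Right): Alice prefers Top (2 > -3); Bob prefers Left (0 > -1) — not an equilibrium.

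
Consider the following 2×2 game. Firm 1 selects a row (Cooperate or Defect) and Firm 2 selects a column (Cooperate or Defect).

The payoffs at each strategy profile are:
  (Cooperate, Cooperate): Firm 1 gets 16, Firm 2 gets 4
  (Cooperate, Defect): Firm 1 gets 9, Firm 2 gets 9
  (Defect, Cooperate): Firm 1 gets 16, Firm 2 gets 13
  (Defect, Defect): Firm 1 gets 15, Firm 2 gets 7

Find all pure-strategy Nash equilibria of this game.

(Defect, Cooperate)

(Cooperate, Cooperate): Firm 2 prefers Defect (9 > 4) — not an equilibrium.
(Cooperate, Defect): Firm 1 prefers Defect (15 > 9) — not an equilibrium.
(Defect, Cooperate): Firm 1 gets 16 ≥ 16 from Cooperate, and Firm 2 gets 13 ≥ 7 from Defect — Nash equilibrium.
(Defect, Defect): Firm 2 prefers Cooperate (13 > 7) — not an equilibrium.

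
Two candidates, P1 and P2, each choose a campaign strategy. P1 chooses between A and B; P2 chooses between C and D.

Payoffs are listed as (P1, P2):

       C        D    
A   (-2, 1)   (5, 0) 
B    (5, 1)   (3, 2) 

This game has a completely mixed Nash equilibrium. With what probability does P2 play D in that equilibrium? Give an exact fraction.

Let y be the probability that P2 plays C. In a completely mixed equilibrium, P1 must be indifferent between A and B.
P1's expected payoff from A is −2y + 5(1−y); from B it is 5y + 3(1−y).
Setting these equal: −7y + 5 = 2y + 3, so y = 2/9.
Therefore P2 plays D with probability 1 − 2/9 = 7/9.

7/9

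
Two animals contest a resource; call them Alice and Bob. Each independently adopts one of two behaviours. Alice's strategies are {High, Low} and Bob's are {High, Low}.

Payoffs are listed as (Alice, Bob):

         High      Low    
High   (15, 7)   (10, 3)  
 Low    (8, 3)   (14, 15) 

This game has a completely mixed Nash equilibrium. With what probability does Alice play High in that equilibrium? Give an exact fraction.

Let x be the probability that Alice plays High. In a completely mixed equilibrium, Bob must be indifferent between High and Low.
Bob's expected payoff from High is 7x + 3(1−x); from Low it is 3x + 15(1−x).
Setting these equal: 4x + 3 = −12x + 15, so x = 3/4.

3/4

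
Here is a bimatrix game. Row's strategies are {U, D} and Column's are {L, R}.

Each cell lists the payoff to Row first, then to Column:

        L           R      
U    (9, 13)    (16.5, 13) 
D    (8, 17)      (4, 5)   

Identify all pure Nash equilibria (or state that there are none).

(U, L) and (U, R)

(U, L): Row gets 9 ≥ 8 from D, and Column gets 13 ≥ 13 from R — Nash equilibrium.
(U, R): Row gets 16.5 ≥ 4 from D, and Column gets 13 ≥ 13 from L — Nash equilibrium.
(D, L): Row prefers U (9 > 8) — not an equilibrium.
(D, R): Row prefers U (16.5 > 4); Column prefers L (17 > 5) — not an equilibrium.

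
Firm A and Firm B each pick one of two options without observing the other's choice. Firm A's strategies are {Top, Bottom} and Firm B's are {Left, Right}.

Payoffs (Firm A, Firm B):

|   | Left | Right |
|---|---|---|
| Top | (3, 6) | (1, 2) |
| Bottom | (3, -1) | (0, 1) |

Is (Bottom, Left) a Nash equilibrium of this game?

No

At (Bottom, Left), Firm A earns 3; switching to Top would give 3, so Firm A has no profitable deviation.
Firm B earns -1; switching to Right would give 1, so Firm B would deviate.
Since at least one player can profitably deviate, this is not a Nash equilibrium.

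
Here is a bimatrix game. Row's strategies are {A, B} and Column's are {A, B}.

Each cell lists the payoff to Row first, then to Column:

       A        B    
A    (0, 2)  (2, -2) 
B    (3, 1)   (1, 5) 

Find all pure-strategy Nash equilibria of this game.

none

(A, A): Row prefers B (3 > 0) — not an equilibrium.
(A, B): Column prefers A (2 > -2) — not an equilibrium.
(B, A): Column prefers B (5 > 1) — not an equilibrium.
(B, B): Row prefers A (2 > 1) — not an equilibrium.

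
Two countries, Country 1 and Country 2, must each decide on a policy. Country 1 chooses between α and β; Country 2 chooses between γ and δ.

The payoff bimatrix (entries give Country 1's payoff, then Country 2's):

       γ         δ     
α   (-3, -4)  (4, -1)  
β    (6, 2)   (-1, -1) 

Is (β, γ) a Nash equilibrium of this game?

At (β, γ), Country 1 earns 6; switching to α would give -3, so Country 1 has no profitable deviation.
Country 2 earns 2; switching to δ would give -1, so Country 2 has no profitable deviation.
Neither player can gain by a unilateral deviation, so this profile is a Nash equilibrium.

Yes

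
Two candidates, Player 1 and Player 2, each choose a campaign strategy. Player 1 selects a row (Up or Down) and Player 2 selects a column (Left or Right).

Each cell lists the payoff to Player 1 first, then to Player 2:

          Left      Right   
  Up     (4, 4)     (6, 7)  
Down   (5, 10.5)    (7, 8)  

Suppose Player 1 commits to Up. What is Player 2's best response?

Against Up, Player 2 earns 4 from Left and 7 from Right.
So Right is the best response.

Right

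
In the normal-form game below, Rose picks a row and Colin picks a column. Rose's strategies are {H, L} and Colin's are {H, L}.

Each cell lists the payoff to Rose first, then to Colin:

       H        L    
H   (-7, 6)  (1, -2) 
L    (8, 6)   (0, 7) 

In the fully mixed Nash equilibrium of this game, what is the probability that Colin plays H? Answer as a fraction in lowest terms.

Let q be the probability that Colin plays H. In a completely mixed equilibrium, Rose must be indifferent between H and L.
Rose's expected payoff from H is −7q + (1−q); from L it is 8q.
Setting these equal: −8q + 1 = 8q, so q = 1/16.

1/16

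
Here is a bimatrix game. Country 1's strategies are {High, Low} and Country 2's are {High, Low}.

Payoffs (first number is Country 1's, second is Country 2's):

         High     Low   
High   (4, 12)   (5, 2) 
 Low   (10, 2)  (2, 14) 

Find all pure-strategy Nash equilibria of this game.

none

(High, High): Country 1 prefers Low (10 > 4) — not an equilibrium.
(High, Low): Country 2 prefers High (12 > 2) — not an equilibrium.
(Low, High): Country 2 prefers Low (14 > 2) — not an equilibrium.
(Low, Low): Country 1 prefers High (5 > 2) — not an equilibrium.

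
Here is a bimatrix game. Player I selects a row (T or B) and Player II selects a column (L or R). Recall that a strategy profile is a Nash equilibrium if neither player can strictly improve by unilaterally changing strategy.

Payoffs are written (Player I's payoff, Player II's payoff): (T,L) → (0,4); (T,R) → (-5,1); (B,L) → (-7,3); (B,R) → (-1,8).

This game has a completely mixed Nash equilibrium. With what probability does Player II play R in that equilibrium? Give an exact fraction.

Let c be the probability that Player II plays L. In a completely mixed equilibrium, Player I must be indifferent between T and B.
Player I's expected payoff from T is −5(1−c); from B it is −7c − (1−c).
Setting these equal: 5c − 5 = −6c − 1, so c = 4/11.
Therefore Player II plays R with probability 1 − 4/11 = 7/11.

7/11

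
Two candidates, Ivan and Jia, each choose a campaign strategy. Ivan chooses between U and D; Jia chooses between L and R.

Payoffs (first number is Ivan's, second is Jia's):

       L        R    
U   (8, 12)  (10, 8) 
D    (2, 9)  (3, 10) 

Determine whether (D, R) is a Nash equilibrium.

No

At (D, R), Ivan earns 3; switching to U would give 10, so Ivan would deviate.
Jia earns 10; switching to L would give 9, so Jia has no profitable deviation.
Since at least one player can profitably deviate, this is not a Nash equilibrium.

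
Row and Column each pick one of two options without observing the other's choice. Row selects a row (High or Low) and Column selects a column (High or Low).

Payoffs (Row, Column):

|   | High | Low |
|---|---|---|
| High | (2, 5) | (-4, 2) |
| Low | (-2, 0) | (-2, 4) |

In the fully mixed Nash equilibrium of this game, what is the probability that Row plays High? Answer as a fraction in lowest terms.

Let p be the probability that Row plays High. In a completely mixed equilibrium, Column must be indifferent between High and Low.
Column's expected payoff from High is 5p; from Low it is 2p + 4(1−p).
Setting these equal: 5p = −2p + 4, so p = 4/7.

4/7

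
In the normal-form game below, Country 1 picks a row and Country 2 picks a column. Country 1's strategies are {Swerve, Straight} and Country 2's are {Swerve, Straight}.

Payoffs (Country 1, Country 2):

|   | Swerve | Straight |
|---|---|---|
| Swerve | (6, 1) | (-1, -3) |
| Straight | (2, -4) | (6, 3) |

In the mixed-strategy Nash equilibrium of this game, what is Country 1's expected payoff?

First find q, the probability Country 2 plays Swerve, from Country 1's indifference between Swerve and Straight: 6q − (1−q) = 2q + 6(1−q), giving q = 7/11.
Since Country 1 is indifferent in equilibrium, Country 1's expected payoff equals the payoff from either row against (7/11, 4/11). Using Swerve: 6(7/11) − (4/11) = 38/11.

38/11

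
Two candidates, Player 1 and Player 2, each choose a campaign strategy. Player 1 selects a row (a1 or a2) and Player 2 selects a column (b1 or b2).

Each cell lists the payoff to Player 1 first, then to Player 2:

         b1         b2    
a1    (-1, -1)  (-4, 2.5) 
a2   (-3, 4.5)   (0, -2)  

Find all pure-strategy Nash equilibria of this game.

none

(a1, b1): Player 2 prefers b2 (2.5 > -1) — not an equilibrium.
(a1, b2): Player 1 prefers a2 (0 > -4) — not an equilibrium.
(a2, b1): Player 1 prefers a1 (-1 > -3) — not an equilibrium.
(a2, b2): Player 2 prefers b1 (4.5 > -2) — not an equilibrium.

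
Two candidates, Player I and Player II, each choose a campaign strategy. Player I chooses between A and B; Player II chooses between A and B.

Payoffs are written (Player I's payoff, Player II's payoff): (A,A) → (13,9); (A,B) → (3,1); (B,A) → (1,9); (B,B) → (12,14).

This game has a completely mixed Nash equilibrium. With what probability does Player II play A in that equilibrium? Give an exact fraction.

3/7

Let c be the probability that Player II plays A. In a completely mixed equilibrium, Player I must be indifferent between A and B.
Player I's expected payoff from A is 13c + 3(1−c); from B it is c + 12(1−c).
Setting these equal: 10c + 3 = −11c + 12, so c = 3/7.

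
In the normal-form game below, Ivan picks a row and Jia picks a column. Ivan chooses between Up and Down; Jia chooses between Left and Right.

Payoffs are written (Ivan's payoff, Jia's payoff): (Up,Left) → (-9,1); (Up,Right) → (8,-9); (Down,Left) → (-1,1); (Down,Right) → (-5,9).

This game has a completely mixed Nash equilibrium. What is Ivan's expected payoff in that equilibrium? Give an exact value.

First find y, the probability Jia plays Left, from Ivan's indifference between Up and Down: −9y + 8(1−y) = −y − 5(1−y), giving y = 13/21.
Since Ivan is indifferent in equilibrium, Ivan's expected payoff equals the payoff from either row against (13/21, 8/21). Using Up: −9(13/21) + 8(8/21) = -53/21.

-53/21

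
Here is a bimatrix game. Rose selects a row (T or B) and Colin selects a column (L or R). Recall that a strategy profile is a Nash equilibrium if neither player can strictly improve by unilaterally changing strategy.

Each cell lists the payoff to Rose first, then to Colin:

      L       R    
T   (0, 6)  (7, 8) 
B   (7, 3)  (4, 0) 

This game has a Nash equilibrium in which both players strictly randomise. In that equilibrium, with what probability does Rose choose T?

Let p be the probability that Rose plays T. In a completely mixed equilibrium, Colin must be indifferent between L and R.
Colin's expected payoff from L is 6p + 3(1−p); from R it is 8p.
Setting these equal: 3p + 3 = 8p, so p = 3/5.

3/5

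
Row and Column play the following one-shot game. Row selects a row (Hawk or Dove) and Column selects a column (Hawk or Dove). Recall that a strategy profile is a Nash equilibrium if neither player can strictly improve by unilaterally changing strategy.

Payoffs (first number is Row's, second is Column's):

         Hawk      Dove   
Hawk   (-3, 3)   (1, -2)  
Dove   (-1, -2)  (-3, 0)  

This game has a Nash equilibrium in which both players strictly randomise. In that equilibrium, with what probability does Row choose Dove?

Let r be the probability that Row plays Hawk. In a completely mixed equilibrium, Column must be indifferent between Hawk and Dove.
Column's expected payoff from Hawk is 3r − 2(1−r); from Dove it is −2r.
Setting these equal: 5r − 2 = −2r, so r = 2/7.
Therefore Row plays Dove with probability 1 − 2/7 = 5/7.

5/7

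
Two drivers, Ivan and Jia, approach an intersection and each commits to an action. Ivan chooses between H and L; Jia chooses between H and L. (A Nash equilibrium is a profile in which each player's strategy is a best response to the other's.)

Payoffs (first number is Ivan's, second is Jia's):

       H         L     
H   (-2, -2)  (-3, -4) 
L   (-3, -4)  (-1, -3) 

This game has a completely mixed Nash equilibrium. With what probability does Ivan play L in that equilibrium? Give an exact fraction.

Let r be the probability that Ivan plays H. In a completely mixed equilibrium, Jia must be indifferent between H and L.
Jia's expected payoff from H is −2r − 4(1−r); from L it is −4r − 3(1−r).
Setting these equal: 2r − 4 = −r − 3, so r = 1/3.
Therefore Ivan plays L with probability 1 − 1/3 = 2/3.

2/3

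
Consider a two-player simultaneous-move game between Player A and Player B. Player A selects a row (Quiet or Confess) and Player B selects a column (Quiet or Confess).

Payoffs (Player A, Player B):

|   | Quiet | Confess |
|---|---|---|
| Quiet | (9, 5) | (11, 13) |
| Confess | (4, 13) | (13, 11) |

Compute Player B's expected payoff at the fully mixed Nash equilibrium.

57/5

First find p, the probability Player A plays Quiet, from Player B's indifference between Quiet and Confess: 5p + 13(1−p) = 13p + 11(1−p), giving p = 1/5.
Since Player B is indifferent in equilibrium, Player B's expected payoff equals the payoff from either column against (1/5, 4/5). Using Quiet: 5(1/5) + 13(4/5) = 57/5.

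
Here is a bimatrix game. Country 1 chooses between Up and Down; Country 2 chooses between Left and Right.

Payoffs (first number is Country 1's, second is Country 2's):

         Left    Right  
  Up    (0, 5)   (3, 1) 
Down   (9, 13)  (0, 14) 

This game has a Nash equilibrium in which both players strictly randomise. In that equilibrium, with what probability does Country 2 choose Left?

Let q be the probability that Country 2 plays Left. In a completely mixed equilibrium, Country 1 must be indifferent between Up and Down.
Country 1's expected payoff from Up is 3(1−q); from Down it is 9q.
Setting these equal: −3q + 3 = 9q, so q = 1/4.

1/4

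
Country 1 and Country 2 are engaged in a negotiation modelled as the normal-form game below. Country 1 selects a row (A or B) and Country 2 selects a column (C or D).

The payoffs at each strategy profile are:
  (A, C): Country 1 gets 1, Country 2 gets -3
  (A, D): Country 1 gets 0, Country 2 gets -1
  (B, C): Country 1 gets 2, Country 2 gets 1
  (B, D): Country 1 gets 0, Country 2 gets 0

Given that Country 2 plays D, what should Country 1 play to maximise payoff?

either — both A and B are best responses

Against D, Country 1 earns 0 from A and 0 from B.
So either strategy is a best response.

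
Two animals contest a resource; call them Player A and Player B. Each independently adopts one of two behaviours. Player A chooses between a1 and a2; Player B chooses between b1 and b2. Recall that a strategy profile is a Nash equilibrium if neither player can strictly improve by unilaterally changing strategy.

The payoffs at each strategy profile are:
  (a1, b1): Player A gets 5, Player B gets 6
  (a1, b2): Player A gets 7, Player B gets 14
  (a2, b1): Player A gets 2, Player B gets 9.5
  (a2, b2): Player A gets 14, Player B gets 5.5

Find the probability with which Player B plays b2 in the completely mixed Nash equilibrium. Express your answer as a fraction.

Let y be the probability that Player B plays b1. In a completely mixed equilibrium, Player A must be indifferent between a1 and a2.
Player A's expected payoff from a1 is 5y + 7(1−y); from a2 it is 2y + 14(1−y).
Setting these equal: −2y + 7 = −12y + 14, so y = 7/10.
Therefore Player B plays b2 with probability 1 − 7/10 = 3/10.

3/10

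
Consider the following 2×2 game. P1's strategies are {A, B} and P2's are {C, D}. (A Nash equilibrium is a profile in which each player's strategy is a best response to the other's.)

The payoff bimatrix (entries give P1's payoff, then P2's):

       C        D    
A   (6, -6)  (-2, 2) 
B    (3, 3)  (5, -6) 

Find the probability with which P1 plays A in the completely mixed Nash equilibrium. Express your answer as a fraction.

Let x be the probability that P1 plays A. In a completely mixed equilibrium, P2 must be indifferent between C and D.
P2's expected payoff from C is −6x + 3(1−x); from D it is 2x − 6(1−x).
Setting these equal: −9x + 3 = 8x − 6, so x = 9/17.

9/17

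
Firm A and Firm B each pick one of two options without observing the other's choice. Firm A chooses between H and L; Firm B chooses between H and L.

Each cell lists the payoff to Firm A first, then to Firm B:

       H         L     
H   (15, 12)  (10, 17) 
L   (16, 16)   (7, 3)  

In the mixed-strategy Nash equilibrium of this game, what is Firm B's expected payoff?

First find x, the probability Firm A plays H, from Firm B's indifference between H and L: 12x + 16(1−x) = 17x + 3(1−x), giving x = 13/18.
Since Firm B is indifferent in equilibrium, Firm B's expected payoff equals the payoff from either column against (13/18, 5/18). Using H: 12(13/18) + 16(5/18) = 118/9.

118/9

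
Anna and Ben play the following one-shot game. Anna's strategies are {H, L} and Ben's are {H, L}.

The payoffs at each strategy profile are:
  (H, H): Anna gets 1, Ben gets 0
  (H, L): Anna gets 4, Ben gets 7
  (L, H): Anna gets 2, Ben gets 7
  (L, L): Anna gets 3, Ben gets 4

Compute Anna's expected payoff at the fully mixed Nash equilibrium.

First find q, the probability Ben plays H, from Anna's indifference between H and L: q + 4(1−q) = 2q + 3(1−q), giving q = 1/2.
Since Anna is indifferent in equilibrium, Anna's expected payoff equals the payoff from either row against (1/2, 1/2). Using H: (1/2) + 4(1/2) = 5/2.

5/2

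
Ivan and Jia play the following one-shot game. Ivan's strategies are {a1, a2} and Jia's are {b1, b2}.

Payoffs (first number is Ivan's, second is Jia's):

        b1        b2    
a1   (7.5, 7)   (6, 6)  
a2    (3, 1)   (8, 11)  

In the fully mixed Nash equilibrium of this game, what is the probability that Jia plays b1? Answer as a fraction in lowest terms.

4/13

Let c be the probability that Jia plays b1. In a completely mixed equilibrium, Ivan must be indifferent between a1 and a2.
Ivan's expected payoff from a1 is 7.5c + 6(1−c); from a2 it is 3c + 8(1−c).
Setting these equal: 1.5c + 6 = −5c + 8, so c = 4/13.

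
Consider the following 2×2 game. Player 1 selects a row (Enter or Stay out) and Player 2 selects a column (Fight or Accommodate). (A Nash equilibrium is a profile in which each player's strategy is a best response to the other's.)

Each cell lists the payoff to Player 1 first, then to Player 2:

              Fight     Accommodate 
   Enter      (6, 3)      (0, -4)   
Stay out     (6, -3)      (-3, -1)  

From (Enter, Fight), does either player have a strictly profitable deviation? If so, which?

Player 1 at (Enter, Fight) earns 6; deviating to Stay out yields 6 — not better.
Player 2 earns 3; deviating to Accommodate yields -4 — not better.
Neither player can strictly improve; the profile is a Nash equilibrium.

Neither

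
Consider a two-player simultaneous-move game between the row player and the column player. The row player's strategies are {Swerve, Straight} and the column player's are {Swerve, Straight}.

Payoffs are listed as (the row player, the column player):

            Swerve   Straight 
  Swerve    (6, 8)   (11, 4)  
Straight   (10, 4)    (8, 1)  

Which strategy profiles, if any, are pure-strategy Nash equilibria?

(Straight, Swerve)

(Swerve, Swerve): the row player prefers Straight (10 > 6) — not an equilibrium.
(Swerve, Straight): the column player prefers Swerve (8 > 4) — not an equilibrium.
(Straight, Swerve): the row player gets 10 ≥ 6 from Swerve, and the column player gets 4 ≥ 1 from Straight — Nash equilibrium.
(Straight, Straight): the row player prefers Swerve (11 > 8); the column player prefers Swerve (4 > 1) — not an equilibrium.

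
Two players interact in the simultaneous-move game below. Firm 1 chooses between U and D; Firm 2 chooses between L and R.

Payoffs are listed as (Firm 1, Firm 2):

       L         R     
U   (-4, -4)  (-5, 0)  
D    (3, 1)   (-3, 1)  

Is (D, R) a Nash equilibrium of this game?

Yes

At (D, R), Firm 1 earns -3; switching to U would give -5, so Firm 1 has no profitable deviation.
Firm 2 earns 1; switching to L would give 1, so Firm 2 has no profitable deviation.
Neither player can gain by a unilateral deviation, so this profile is a Nash equilibrium.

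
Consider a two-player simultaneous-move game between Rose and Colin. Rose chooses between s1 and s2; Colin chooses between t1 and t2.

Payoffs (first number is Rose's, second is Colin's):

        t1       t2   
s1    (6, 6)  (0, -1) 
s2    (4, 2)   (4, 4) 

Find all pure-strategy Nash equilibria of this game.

(s1, t1) and (s2, t2)

(s1, t1): Rose gets 6 ≥ 4 from s2, and Colin gets 6 ≥ -1 from t2 — Nash equilibrium.
(s1, t2): Rose prefers s2 (4 > 0); Colin prefers t1 (6 > -1) — not an equilibrium.
(s2, t1): Rose prefers s1 (6 > 4); Colin prefers t2 (4 > 2) — not an equilibrium.
(s2, t2): Rose gets 4 ≥ 0 from s1, and Colin gets 4 ≥ 2 from t1 — Nash equilibrium.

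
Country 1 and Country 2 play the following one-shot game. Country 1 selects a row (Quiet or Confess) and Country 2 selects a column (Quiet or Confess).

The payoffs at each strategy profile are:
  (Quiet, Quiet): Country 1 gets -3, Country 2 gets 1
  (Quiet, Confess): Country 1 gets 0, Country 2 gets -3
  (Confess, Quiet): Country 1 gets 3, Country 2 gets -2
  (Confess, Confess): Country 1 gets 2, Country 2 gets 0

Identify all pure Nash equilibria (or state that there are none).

(Confess, Confess)

(Quiet, Quiet): Country 1 prefers Confess (3 > -3) — not an equilibrium.
(Quiet, Confess): Country 1 prefers Confess (2 > 0); Country 2 prefers Quiet (1 > -3) — not an equilibrium.
(Confess, Quiet): Country 2 prefers Confess (0 > -2) — not an equilibrium.
(Confess, Confess): Country 1 gets 2 ≥ 0 from Quiet, and Country 2 gets 0 ≥ -2 from Quiet — Nash equilibrium.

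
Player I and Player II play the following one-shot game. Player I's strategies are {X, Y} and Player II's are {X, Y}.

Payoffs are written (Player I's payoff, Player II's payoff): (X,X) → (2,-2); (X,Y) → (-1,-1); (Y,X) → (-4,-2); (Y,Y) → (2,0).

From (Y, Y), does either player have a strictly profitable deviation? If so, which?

Player I at (Y, Y) earns 2; deviating to X yields -1 — not better.
Player II earns 0; deviating to X yields -2 — not better.
Neither player can strictly improve; the profile is a Nash equilibrium.

Neither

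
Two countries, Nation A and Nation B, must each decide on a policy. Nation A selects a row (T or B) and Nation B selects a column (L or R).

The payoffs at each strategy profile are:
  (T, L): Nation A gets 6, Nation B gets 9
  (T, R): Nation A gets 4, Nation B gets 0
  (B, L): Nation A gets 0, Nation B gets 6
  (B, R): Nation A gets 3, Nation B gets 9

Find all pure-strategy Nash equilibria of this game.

(T, L)

(T, L): Nation A gets 6 ≥ 0 from B, and Nation B gets 9 ≥ 0 from R — Nash equilibrium.
(T, R): Nation B prefers L (9 > 0) — not an equilibrium.
(B, L): Nation A prefers T (6 > 0); Nation B prefers R (9 > 6) — not an equilibrium.
(B, R): Nation A prefers T (4 > 3) — not an equilibrium.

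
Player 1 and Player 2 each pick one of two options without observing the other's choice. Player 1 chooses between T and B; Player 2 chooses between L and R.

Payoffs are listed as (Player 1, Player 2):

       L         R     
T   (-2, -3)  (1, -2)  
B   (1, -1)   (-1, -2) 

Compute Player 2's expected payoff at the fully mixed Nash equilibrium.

First find p, the probability Player 1 plays T, from Player 2's indifference between L and R: −3p − (1−p) = −2p − 2(1−p), giving p = 1/2.
Since Player 2 is indifferent in equilibrium, Player 2's expected payoff equals the payoff from either column against (1/2, 1/2). Using L: −3(1/2) − (1/2) = -2.

-2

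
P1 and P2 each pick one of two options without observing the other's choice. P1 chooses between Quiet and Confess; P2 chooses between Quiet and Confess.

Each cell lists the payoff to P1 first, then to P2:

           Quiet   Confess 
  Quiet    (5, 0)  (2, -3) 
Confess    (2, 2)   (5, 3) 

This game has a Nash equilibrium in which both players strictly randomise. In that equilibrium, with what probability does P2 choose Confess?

Let c be the probability that P2 plays Quiet. In a completely mixed equilibrium, P1 must be indifferent between Quiet and Confess.
P1's expected payoff from Quiet is 5c + 2(1−c); from Confess it is 2c + 5(1−c).
Setting these equal: 3c + 2 = −3c + 5, so c = 1/2.
Therefore P2 plays Confess with probability 1 − 1/2 = 1/2.

1/2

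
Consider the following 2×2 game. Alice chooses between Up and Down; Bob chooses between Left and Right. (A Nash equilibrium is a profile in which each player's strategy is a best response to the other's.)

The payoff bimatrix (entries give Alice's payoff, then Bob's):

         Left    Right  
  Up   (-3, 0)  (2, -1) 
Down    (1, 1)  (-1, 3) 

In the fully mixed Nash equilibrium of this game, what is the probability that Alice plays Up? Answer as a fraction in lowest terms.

Let r be the probability that Alice plays Up. In a completely mixed equilibrium, Bob must be indifferent between Left and Right.
Bob's expected payoff from Left is (1−r); from Right it is −r + 3(1−r).
Setting these equal: −r + 1 = −4r + 3, so r = 2/3.

2/3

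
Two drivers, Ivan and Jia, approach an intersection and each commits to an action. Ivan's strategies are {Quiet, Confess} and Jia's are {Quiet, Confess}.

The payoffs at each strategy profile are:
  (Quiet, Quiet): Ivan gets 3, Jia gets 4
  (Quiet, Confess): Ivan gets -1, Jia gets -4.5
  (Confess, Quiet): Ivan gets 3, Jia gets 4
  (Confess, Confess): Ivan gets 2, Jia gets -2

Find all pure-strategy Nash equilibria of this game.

(Quiet, Quiet) and (Confess, Quiet)

(Quiet, Quiet): Ivan gets 3 ≥ 3 from Confess, and Jia gets 4 ≥ -4.5 from Confess — Nash equilibrium.
(Quiet, Confess): Ivan prefers Confess (2 > -1); Jia prefers Quiet (4 > -4.5) — not an equilibrium.
(Confess, Quiet): Ivan gets 3 ≥ 3 from Quiet, and Jia gets 4 ≥ -2 from Confess — Nash equilibrium.
(Confess, Confess): Jia prefers Quiet (4 > -2) — not an equilibrium.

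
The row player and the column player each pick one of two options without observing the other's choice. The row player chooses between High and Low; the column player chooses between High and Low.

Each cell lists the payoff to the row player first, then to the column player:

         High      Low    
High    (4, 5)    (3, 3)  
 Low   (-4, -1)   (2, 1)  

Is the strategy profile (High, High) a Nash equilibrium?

Yes

At (High, High), the row player earns 4; switching to Low would give -4, so the row player has no profitable deviation.
The column player earns 5; switching to Low would give 3, so the column player has no profitable deviation.
Neither player can gain by a unilateral deviation, so this profile is a Nash equilibrium.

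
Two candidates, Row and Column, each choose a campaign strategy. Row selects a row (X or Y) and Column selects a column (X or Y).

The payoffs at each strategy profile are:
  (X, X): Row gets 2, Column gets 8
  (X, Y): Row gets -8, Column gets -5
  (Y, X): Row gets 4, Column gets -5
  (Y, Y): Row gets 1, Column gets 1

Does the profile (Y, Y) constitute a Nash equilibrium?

At (Y, Y), Row earns 1; switching to X would give -8, so Row has no profitable deviation.
Column earns 1; switching to X would give -5, so Column has no profitable deviation.
Neither player can gain by a unilateral deviation, so this profile is a Nash equilibrium.

Yes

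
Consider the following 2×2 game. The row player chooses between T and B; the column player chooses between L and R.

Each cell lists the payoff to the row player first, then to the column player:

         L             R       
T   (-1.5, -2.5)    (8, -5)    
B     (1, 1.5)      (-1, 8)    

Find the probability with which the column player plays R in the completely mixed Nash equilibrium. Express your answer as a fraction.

Let y be the probability that the column player plays L. In a completely mixed equilibrium, the row player must be indifferent between T and B.
The row player's expected payoff from T is −1.5y + 8(1−y); from B it is y − (1−y).
Setting these equal: −9.5y + 8 = 2y − 1, so y = 18/23.
Therefore the column player plays R with probability 1 − 18/23 = 5/23.

5/23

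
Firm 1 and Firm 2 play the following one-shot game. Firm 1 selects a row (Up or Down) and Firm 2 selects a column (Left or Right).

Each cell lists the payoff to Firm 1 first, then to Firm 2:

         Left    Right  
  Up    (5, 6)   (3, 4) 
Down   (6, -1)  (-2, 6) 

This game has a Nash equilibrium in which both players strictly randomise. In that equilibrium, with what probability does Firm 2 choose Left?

Let y be the probability that Firm 2 plays Left. In a completely mixed equilibrium, Firm 1 must be indifferent between Up and Down.
Firm 1's expected payoff from Up is 5y + 3(1−y); from Down it is 6y − 2(1−y).
Setting these equal: 2y + 3 = 8y − 2, so y = 5/6.

5/6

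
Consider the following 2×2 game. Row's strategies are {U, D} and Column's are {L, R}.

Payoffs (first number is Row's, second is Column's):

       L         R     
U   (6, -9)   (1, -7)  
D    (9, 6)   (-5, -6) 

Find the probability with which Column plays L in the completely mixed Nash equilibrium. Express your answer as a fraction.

2/3

Let q be the probability that Column plays L. In a completely mixed equilibrium, Row must be indifferent between U and D.
Row's expected payoff from U is 6q + (1−q); from D it is 9q − 5(1−q).
Setting these equal: 5q + 1 = 14q − 5, so q = 2/3.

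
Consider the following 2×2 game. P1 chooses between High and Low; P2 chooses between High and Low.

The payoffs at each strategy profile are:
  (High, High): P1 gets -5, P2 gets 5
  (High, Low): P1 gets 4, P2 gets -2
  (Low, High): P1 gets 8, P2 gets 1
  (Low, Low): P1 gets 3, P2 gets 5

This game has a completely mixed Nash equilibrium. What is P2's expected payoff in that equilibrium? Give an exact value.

First find x, the probability P1 plays High, from P2's indifference between High and Low: 5x + (1−x) = −2x + 5(1−x), giving x = 4/11.
Since P2 is indifferent in equilibrium, P2's expected payoff equals the payoff from either column against (4/11, 7/11). Using High: 5(4/11) + (7/11) = 27/11.

27/11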